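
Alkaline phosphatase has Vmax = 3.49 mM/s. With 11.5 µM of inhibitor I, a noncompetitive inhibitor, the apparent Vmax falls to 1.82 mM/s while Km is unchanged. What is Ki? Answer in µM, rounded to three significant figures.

12.5 µM

Noncompetitive: Vmax,app = Vmax/α with α = 1 + [I]/Ki.
α = Vmax/Vmax,app = 3.49/1.82 = 1.918.
Since α = 1 + [I]/Ki, [I]/Ki = 1.918 − 1 = 0.9176 and Ki = 11.5/0.9176 = 12.5 µM.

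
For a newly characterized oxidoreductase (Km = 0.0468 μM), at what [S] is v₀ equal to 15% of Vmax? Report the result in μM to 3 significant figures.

v/Vmax = [S]/(Km+[S]) = 0.15, so [S] = Km·0.15/(1 − 0.15) = 0.0468 × 0.1765.
[S] = 0.00826 μM.

0.00826 μM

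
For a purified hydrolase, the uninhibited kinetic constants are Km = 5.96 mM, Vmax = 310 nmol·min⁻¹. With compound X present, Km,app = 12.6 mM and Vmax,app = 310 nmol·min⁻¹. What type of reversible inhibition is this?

competitive

Km increases (5.96 → 12.6 mM) while Vmax is unchanged — the hallmark of competitive inhibition.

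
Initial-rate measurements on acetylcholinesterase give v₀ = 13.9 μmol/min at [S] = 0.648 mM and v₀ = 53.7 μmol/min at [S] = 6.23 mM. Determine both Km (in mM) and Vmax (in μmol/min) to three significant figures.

Km = 3.10 mM; Vmax = 80.4 μmol/min

In reciprocal form, 1/v = (Km/Vmax)·(1/[S]) + 1/Vmax. The two points give (1/[S], 1/v) = (1.543, 0.07194) and (0.1605, 0.01862).
Slope = (0.07194 − 0.01862)/(1.543 − 0.1605) = 0.03856; intercept = 0.07194 − 0.03856×1.543 = 0.01243.
Vmax = 1/intercept = 80.4 μmol/min; Km = slope × Vmax = 0.03856 × 80.4 = 3.10 mM.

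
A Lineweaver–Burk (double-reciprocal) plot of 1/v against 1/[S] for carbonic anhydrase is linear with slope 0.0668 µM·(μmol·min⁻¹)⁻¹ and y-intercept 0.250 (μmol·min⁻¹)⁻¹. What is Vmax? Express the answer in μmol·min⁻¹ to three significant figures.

4.00 μmol·min⁻¹

The y-intercept of a Lineweaver–Burk plot equals 1/Vmax, so Vmax = 1/0.250 = 4.00 μmol·min⁻¹.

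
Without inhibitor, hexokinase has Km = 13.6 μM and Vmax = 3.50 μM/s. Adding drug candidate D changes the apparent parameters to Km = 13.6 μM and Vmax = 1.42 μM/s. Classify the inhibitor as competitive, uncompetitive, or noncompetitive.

noncompetitive

Vmax decreases (3.50 → 1.42 μM/s) while Km is unchanged — pure noncompetitive inhibition.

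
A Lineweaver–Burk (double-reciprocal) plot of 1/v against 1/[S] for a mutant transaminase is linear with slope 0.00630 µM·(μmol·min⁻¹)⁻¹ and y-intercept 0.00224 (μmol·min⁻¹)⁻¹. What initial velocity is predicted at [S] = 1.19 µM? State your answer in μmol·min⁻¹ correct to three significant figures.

The y-intercept is 1/Vmax, so Vmax = 1/0.00224 = 446 μmol·min⁻¹.
The slope is Km/Vmax, so Km = 0.00630 × 446 = 2.81 µM.
Then v = 446 × 1.19/(2.81 + 1.19) = 133 μmol·min⁻¹.

133 μmol·min⁻¹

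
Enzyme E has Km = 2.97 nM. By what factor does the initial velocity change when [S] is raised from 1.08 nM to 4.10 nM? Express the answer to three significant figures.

2.17

Since Vmax cancels, v₂/v₁ = [S]₂(Km+[S]₁) / [S]₁(Km+[S]₂).
= 4.10×(2.97+1.08) / (1.08×(2.97+4.10)) = 16.60/7.636 = 2.17.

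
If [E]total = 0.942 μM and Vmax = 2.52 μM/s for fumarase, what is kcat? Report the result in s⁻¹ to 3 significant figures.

kcat = Vmax/[E]total = 2.52 μM/s / 0.942 μM = 2.68 s⁻¹.

2.68 s⁻¹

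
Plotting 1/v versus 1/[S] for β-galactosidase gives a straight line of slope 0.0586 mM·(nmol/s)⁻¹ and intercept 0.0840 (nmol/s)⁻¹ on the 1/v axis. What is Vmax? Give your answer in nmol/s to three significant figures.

The y-intercept of a Lineweaver–Burk plot equals 1/Vmax, so Vmax = 1/0.0840 = 11.9 nmol/s.

11.9 nmol/s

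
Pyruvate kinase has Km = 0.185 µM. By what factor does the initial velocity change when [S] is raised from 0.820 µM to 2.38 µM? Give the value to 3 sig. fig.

Since Vmax cancels, v₂/v₁ = [S]₂(Km+[S]₁) / [S]₁(Km+[S]₂).
= 2.38×(0.185+0.820) / (0.820×(0.185+2.38)) = 2.392/2.103 = 1.14.

1.14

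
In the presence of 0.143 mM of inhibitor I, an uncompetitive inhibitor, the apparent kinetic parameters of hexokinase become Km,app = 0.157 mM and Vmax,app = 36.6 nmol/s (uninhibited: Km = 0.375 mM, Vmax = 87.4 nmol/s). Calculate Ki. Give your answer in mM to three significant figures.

Uncompetitive: Vmax,app = Vmax/α (and Km,app = Km/α) with α = 1 + [I]/Ki.
α = Vmax/Vmax,app = 87.4/36.6 = 2.388.
Ki = [I]/(α − 1) = 0.143/1.388 = 0.103 mM.

0.103 mM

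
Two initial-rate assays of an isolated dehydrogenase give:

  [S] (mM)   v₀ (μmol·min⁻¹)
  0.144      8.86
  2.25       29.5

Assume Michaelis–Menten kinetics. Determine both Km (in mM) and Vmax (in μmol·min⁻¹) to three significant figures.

In reciprocal form, 1/v = (Km/Vmax)·(1/[S]) + 1/Vmax. The two points give (1/[S], 1/v) = (6.944, 0.1129) and (0.4444, 0.03390).
Slope = (0.1129 − 0.03390)/(6.944 − 0.4444) = 0.01215; intercept = 0.1129 − 0.01215×6.944 = 0.02850.
Vmax = 1/intercept = 35.1 μmol·min⁻¹; Km = slope × Vmax = 0.01215 × 35.1 = 0.426 mM.

Km = 0.426 mM; Vmax = 35.1 μmol·min⁻¹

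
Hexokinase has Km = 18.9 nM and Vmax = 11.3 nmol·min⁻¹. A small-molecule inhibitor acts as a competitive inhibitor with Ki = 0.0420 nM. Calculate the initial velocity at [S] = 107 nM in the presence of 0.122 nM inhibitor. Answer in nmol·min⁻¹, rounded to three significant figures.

6.69 nmol·min⁻¹

α = 1 + [I]/Ki = 1 + 0.122/0.0420 = 3.905.
For a competitive inhibitor, Vmax is unchanged and the apparent Km becomes α·Km: Km,app = 73.8 nM, Vmax,app = 11.3 nmol·min⁻¹.
v = Vmax,app·[S]/(Km,app + [S]) = 11.3 × 107/(73.8 + 107) = 6.69 nmol·min⁻¹.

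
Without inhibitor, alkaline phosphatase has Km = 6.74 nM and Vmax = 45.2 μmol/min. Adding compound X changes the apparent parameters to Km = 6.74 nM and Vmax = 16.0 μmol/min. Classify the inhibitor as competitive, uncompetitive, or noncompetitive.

Vmax decreases (45.2 → 16.0 μmol/min) while Km is unchanged — pure noncompetitive inhibition.

noncompetitive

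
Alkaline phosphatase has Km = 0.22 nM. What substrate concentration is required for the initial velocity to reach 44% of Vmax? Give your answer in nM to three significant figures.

v/Vmax = [S]/(Km+[S]) = 0.44, so [S] = Km·0.44/(1 − 0.44) = 0.22 × 0.7857.
[S] = 0.173 nM.

0.173 nM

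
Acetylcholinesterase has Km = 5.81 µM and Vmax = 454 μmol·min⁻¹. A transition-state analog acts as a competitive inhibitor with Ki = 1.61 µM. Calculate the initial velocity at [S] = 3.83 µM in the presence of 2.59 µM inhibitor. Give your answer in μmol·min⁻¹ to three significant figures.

With α = 1 + [I]/Ki = 1 + 2.59/1.61 = 2.609, the competitive rate law is v = Vmax[S] / (αKm + [S]).
v = 454×3.83 / (2.609×5.81 + 3.83) = 1739/18.99 = 91.6 μmol·min⁻¹.

91.6 μmol·min⁻¹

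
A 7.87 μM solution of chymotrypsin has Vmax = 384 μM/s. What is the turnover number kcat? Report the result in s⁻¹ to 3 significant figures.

48.8 s⁻¹

kcat = Vmax/[E]total = 384 μM/s / 7.87 μM = 48.8 s⁻¹.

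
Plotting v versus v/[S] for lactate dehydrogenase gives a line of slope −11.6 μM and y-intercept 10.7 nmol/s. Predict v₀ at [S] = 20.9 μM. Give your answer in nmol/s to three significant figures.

6.88 nmol/s

In the Eadie–Hofstee form v = Vmax − Km·(v/[S]), the slope is −Km and the intercept is Vmax, so Km = 11.6 μM and Vmax = 10.7 nmol/s.
v = 10.7 × 20.9/(11.6 + 20.9) = 6.88 nmol/s.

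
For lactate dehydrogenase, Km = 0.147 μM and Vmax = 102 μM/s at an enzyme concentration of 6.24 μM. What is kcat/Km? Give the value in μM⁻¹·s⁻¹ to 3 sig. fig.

kcat = Vmax/[E]total = 102/6.24 = 16.3 s⁻¹.
kcat/Km = 16.3/0.147 = 111 μM⁻¹·s⁻¹.

111 μM⁻¹·s⁻¹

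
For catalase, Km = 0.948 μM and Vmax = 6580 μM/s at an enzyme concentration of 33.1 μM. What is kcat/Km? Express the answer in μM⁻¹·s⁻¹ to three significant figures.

210 μM⁻¹·s⁻¹

kcat = Vmax/[E]total = 6580/33.1 = 199 s⁻¹.
kcat/Km = 199/0.948 = 210 μM⁻¹·s⁻¹.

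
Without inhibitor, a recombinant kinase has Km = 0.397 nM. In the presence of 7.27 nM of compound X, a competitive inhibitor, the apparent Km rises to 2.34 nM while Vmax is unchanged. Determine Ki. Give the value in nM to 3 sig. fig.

Competitive: Km,app = α·Km with α = 1 + [I]/Ki.
α = Km,app/Km = 2.34/0.397 = 5.894.
Since α = 1 + [I]/Ki, [I]/Ki = 5.894 − 1 = 4.894 and Ki = 7.27/4.894 = 1.49 nM.

1.49 nM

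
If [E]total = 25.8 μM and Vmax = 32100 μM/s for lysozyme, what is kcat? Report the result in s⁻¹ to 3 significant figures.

1240 s⁻¹

kcat = Vmax/[E]total = 32100 μM/s / 25.8 μM = 1240 s⁻¹.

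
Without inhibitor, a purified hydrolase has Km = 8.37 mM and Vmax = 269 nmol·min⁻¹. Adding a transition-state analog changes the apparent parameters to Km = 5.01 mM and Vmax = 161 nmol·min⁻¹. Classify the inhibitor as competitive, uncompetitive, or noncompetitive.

Both Km and Vmax decrease by the same factor (~1.67-fold) — characteristic of uncompetitive inhibition.

uncompetitive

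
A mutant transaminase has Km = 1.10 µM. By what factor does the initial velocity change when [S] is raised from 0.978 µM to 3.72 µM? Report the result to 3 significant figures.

1.64

The fractional saturations are [S]/(Km+[S]) = 0.978/2.078 = 0.4706 and 3.72/4.820 = 0.7718.
v₂/v₁ is just their ratio: 0.7718/0.4706 = 1.64.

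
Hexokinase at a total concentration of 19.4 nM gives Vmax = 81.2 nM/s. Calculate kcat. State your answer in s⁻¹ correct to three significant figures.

4.19 s⁻¹

kcat = Vmax/[E]total = 81.2 nM/s / 19.4 nM = 4.19 s⁻¹.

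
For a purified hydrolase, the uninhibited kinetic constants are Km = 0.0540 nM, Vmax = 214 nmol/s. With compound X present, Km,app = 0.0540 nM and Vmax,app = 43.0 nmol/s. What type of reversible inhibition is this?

noncompetitive

Vmax decreases (214 → 43.0 nmol/s) while Km is unchanged — pure noncompetitive inhibition.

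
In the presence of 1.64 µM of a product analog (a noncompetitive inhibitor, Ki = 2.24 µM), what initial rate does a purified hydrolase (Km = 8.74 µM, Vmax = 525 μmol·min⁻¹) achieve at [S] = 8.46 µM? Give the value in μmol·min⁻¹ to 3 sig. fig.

With α = 1 + [I]/Ki = 1 + 1.64/2.24 = 1.732, the noncompetitive rate law is v = (Vmax/α)·[S] / (Km + [S]).
v = (525/1.732)×8.46 / (8.74 + 8.46) = 2564/17.20 = 149 μmol·min⁻¹.

149 μmol·min⁻¹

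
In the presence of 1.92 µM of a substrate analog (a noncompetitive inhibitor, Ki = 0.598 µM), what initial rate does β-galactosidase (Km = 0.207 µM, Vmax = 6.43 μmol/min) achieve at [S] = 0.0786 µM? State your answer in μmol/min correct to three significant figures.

α = 1 + [I]/Ki = 1 + 1.92/0.598 = 4.211.
For a noncompetitive inhibitor, Vmax is reduced to Vmax/α while Km is unchanged: Km,app = 0.207 µM, Vmax,app = 1.53 μmol/min.
v = Vmax,app·[S]/(Km,app + [S]) = 1.53 × 0.0786/(0.207 + 0.0786) = 0.420 μmol/min.

0.420 μmol/min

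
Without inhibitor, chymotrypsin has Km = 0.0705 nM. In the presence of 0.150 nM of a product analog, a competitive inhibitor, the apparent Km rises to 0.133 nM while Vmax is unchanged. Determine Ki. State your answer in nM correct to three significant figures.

0.169 nM

Competitive: Km,app = α·Km with α = 1 + [I]/Ki.
α = Km,app/Km = 0.133/0.0705 = 1.887.
Ki = [I]/(α − 1) = 0.150/0.8865 = 0.169 nM.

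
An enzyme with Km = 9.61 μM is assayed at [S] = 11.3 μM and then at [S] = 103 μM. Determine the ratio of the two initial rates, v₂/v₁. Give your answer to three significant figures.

1.69

Since Vmax cancels, v₂/v₁ = [S]₂(Km+[S]₁) / [S]₁(Km+[S]₂).
= 103×(9.61+11.3) / (11.3×(9.61+103)) = 2154/1272 = 1.69.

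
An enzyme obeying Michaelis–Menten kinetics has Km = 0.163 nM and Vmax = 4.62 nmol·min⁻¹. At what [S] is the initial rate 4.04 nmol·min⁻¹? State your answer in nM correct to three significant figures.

1.14 nM

Rearranging v = Vmax[S]/(Km+[S]) gives [S] = Km·v/(Vmax − v).
[S] = 0.163 × 4.04 / (4.62 − 4.04) = 0.6585/0.5800 = 1.14 nM.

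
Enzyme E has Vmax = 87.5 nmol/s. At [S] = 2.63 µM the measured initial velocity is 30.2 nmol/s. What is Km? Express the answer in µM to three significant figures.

v/Vmax = 30.2/87.5 = 0.3451 = [S]/(Km+[S]).
So Km + [S] = [S]/0.3451 = 7.620 µM, giving Km = 7.620 − 2.63 = 4.99 µM.

4.99 µM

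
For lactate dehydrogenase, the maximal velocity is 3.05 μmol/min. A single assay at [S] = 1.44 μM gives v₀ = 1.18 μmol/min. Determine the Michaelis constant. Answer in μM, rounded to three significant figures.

v/Vmax = 1.18/3.05 = 0.3869 = [S]/(Km+[S]).
So Km + [S] = [S]/0.3869 = 3.722 μM, giving Km = 3.722 − 1.44 = 2.28 μM.

2.28 μM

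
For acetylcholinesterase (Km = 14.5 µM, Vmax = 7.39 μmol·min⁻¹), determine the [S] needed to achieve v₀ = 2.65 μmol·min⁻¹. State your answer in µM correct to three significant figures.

Rearranging v = Vmax[S]/(Km+[S]) gives [S] = Km·v/(Vmax − v).
[S] = 14.5 × 2.65 / (7.39 − 2.65) = 38.42/4.740 = 8.11 µM.

8.11 µM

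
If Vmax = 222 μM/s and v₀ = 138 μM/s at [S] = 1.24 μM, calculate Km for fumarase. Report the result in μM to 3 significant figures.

0.755 μM

From v = Vmax[S]/(Km+[S]), Km = [S](Vmax − v)/v.
Km = 1.24 × (222 − 138) / 138 = 104.2/138 = 0.755 μM.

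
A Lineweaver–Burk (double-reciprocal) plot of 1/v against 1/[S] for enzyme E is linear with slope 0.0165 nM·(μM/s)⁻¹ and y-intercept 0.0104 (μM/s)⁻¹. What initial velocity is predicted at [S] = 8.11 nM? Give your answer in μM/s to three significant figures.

80.4 μM/s

The y-intercept is 1/Vmax, so Vmax = 1/0.0104 = 96.2 μM/s.
The slope is Km/Vmax, so Km = 0.0165 × 96.2 = 1.59 nM.
Then v = 96.2 × 8.11/(1.59 + 8.11) = 80.4 μM/s.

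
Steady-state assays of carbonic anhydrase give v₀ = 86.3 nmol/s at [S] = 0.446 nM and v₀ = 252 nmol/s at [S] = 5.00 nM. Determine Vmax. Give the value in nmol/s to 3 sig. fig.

310 nmol/s

In reciprocal form, 1/v = (Km/Vmax)·(1/[S]) + 1/Vmax. The two points give (1/[S], 1/v) = (2.242, 0.01159) and (0.2000, 0.003968).
Slope = (0.01159 − 0.003968)/(2.242 − 0.2000) = 0.003731; intercept = 0.01159 − 0.003731×2.242 = 0.003222.
Vmax = 1/intercept = 310 nmol/s; Km = slope × Vmax = 0.003731 × 310 = 1.16 nM.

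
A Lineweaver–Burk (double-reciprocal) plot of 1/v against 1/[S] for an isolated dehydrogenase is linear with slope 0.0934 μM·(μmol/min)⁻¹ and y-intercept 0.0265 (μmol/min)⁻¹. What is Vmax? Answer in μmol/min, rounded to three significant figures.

37.7 μmol/min

The y-intercept of a Lineweaver–Burk plot equals 1/Vmax, so Vmax = 1/0.0265 = 37.7 μmol/min.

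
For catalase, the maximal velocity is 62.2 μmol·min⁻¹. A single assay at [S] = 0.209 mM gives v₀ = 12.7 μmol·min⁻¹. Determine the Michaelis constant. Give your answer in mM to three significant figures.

v/Vmax = 12.7/62.2 = 0.2042 = [S]/(Km+[S]).
So Km + [S] = [S]/0.2042 = 1.024 mM, giving Km = 1.024 − 0.209 = 0.815 mM.

0.815 mM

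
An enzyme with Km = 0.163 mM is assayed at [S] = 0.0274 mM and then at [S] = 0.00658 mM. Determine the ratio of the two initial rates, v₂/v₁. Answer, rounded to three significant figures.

0.270

The fractional saturations are [S]/(Km+[S]) = 0.0274/0.1904 = 0.1439 and 0.00658/0.1696 = 0.03880.
v₂/v₁ is just their ratio: 0.03880/0.1439 = 0.270.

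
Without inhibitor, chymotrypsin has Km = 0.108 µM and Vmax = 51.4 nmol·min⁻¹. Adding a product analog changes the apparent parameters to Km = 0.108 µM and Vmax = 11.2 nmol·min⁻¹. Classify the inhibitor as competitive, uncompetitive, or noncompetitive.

Vmax decreases (51.4 → 11.2 nmol·min⁻¹) while Km is unchanged — pure noncompetitive inhibition.

noncompetitive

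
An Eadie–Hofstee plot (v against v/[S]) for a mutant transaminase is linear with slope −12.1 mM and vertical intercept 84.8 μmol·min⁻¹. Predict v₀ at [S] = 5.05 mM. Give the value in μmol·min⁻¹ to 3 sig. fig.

In the Eadie–Hofstee form v = Vmax − Km·(v/[S]), the slope is −Km and the intercept is Vmax, so Km = 12.1 mM and Vmax = 84.8 μmol·min⁻¹.
v = 84.8 × 5.05/(12.1 + 5.05) = 25.0 μmol·min⁻¹.

25.0 μmol·min⁻¹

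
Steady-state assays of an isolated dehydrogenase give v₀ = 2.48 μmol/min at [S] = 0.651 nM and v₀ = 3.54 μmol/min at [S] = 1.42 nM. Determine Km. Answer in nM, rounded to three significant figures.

0.805 nM

In reciprocal form, 1/v = (Km/Vmax)·(1/[S]) + 1/Vmax. The two points give (1/[S], 1/v) = (1.536, 0.4032) and (0.7042, 0.2825).
Slope = (0.4032 − 0.2825)/(1.536 − 0.7042) = 0.1451; intercept = 0.4032 − 0.1451×1.536 = 0.1803.
Vmax = 1/intercept = 5.55 μmol/min; Km = slope × Vmax = 0.1451 × 5.55 = 0.805 nM.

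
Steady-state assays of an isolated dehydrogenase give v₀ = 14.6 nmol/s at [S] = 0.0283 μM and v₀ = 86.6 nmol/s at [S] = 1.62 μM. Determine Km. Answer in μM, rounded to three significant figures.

0.156 μM

From v = Vmax[S]/(Km+[S]), each point gives Vmax = v(Km+[S])/[S].
Equating: 14.6(Km+0.0283)/0.0283 = 86.6(Km+1.62)/1.62.
515.9·Km + 14.6 = 53.46·Km + 86.6, so (515.9 − 53.46)·Km = 86.6 − 14.6.
Km = 72.00/462.4 = 0.156 μM; then Vmax = 14.6(0.156+0.0283)/0.0283 = 94.9 nmol/s.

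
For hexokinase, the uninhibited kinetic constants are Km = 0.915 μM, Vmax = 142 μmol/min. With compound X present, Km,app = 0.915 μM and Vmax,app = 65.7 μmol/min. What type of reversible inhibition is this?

Vmax decreases (142 → 65.7 μmol/min) while Km is unchanged — pure noncompetitive inhibition.

noncompetitive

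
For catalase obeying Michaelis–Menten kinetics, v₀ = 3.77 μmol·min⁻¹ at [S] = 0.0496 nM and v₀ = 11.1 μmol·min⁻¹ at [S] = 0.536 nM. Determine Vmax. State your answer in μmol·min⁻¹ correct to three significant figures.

13.8 μmol·min⁻¹

In reciprocal form, 1/v = (Km/Vmax)·(1/[S]) + 1/Vmax. The two points give (1/[S], 1/v) = (20.16, 0.2653) and (1.866, 0.09009).
Slope = (0.2653 − 0.09009)/(20.16 − 1.866) = 0.009574; intercept = 0.2653 − 0.009574×20.16 = 0.07223.
Vmax = 1/intercept = 13.8 μmol·min⁻¹; Km = slope × Vmax = 0.009574 × 13.8 = 0.133 nM.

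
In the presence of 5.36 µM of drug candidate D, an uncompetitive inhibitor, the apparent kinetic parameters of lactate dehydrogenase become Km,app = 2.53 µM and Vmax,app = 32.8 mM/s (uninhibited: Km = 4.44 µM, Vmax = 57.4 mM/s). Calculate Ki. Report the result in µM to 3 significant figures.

Uncompetitive: Vmax,app = Vmax/α (and Km,app = Km/α) with α = 1 + [I]/Ki.
α = Vmax/Vmax,app = 57.4/32.8 = 1.750.
Ki = [I]/(α − 1) = 5.36/0.7500 = 7.15 µM.

7.15 µM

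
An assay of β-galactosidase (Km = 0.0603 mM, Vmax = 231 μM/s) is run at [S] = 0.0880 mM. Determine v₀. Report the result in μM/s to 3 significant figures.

137 μM/s

[S]/(Km+[S]) = 0.0880/0.1483 = 0.5934, the fractional saturation.
v = 0.5934 × Vmax = 0.5934 × 231 = 137 μM/s.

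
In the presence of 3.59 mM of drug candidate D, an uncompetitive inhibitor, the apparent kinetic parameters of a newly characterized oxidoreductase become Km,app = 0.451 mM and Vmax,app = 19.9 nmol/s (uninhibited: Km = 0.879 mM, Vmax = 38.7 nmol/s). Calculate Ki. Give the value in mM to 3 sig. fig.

Uncompetitive: Vmax,app = Vmax/α (and Km,app = Km/α) with α = 1 + [I]/Ki.
α = Vmax/Vmax,app = 38.7/19.9 = 1.945.
Ki = [I]/(α − 1) = 3.59/0.9447 = 3.80 mM.

3.80 mM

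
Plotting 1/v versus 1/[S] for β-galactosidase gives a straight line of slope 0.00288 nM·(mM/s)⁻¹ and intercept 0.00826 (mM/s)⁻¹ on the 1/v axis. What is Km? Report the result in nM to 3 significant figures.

0.349 nM

y-intercept = 1/Vmax ⇒ Vmax = 121 mM/s; slope = Km/Vmax ⇒ Km = slope × Vmax.
Km = 0.00288 × 121 = 0.349 nM.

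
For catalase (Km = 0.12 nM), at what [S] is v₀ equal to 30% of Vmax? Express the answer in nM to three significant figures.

0.0514 nM

v/Vmax = [S]/(Km+[S]) = 0.3, so [S] = Km·0.3/(1 − 0.3) = 0.12 × 0.4286.
[S] = 0.0514 nM.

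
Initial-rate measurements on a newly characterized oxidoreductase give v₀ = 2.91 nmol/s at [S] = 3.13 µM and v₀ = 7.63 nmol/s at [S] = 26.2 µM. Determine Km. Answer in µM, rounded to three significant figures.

In reciprocal form, 1/v = (Km/Vmax)·(1/[S]) + 1/Vmax. The two points give (1/[S], 1/v) = (0.3195, 0.3436) and (0.03817, 0.1311).
Slope = (0.3436 − 0.1311)/(0.3195 − 0.03817) = 0.7557; intercept = 0.3436 − 0.7557×0.3195 = 0.1022.
Vmax = 1/intercept = 9.78 nmol/s; Km = slope × Vmax = 0.7557 × 9.78 = 7.39 µM.

7.39 µM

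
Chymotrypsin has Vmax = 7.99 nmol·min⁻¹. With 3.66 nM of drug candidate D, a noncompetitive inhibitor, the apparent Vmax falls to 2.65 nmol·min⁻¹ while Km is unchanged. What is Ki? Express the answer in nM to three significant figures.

Noncompetitive: Vmax,app = Vmax/α with α = 1 + [I]/Ki.
α = Vmax/Vmax,app = 7.99/2.65 = 3.015.
Ki = [I]/(α − 1) = 3.66/2.015 = 1.82 nM.

1.82 nM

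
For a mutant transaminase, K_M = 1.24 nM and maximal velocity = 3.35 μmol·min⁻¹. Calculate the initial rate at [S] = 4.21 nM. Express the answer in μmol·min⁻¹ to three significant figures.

2.59 μmol·min⁻¹

[S]/(Km+[S]) = 4.21/5.450 = 0.7725, the fractional saturation.
v = 0.7725 × Vmax = 0.7725 × 3.35 = 2.59 μmol·min⁻¹.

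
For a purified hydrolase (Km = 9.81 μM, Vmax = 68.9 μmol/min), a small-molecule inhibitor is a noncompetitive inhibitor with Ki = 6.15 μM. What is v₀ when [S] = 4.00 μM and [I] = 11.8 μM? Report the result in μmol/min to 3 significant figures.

With α = 1 + [I]/Ki = 1 + 11.8/6.15 = 2.919, the noncompetitive rate law is v = (Vmax/α)·[S] / (Km + [S]).
v = (68.9/2.919)×4.00 / (9.81 + 4.00) = 94.43/13.81 = 6.84 μmol/min.

6.84 μmol/min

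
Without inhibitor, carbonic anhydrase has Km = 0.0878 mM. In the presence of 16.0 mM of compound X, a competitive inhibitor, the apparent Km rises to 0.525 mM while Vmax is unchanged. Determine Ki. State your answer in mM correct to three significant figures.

Competitive: Km,app = α·Km with α = 1 + [I]/Ki.
α = Km,app/Km = 0.525/0.0878 = 5.979.
Ki = [I]/(α − 1) = 16.0/4.979 = 3.21 mM.

3.21 mM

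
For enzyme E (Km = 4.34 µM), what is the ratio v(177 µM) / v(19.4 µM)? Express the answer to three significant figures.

1.19

Since Vmax cancels, v₂/v₁ = [S]₂(Km+[S]₁) / [S]₁(Km+[S]₂).
= 177×(4.34+19.4) / (19.4×(4.34+177)) = 4202/3518 = 1.19.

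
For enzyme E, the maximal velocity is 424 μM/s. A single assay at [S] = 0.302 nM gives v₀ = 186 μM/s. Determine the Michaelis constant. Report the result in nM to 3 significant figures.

v/Vmax = 186/424 = 0.4387 = [S]/(Km+[S]).
So Km + [S] = [S]/0.4387 = 0.6884 nM, giving Km = 0.6884 − 0.302 = 0.386 nM.

0.386 nM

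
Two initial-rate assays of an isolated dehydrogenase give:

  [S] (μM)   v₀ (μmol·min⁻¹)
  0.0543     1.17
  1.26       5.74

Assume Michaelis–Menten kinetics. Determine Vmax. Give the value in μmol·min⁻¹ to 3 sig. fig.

6.97 μmol·min⁻¹

In reciprocal form, 1/v = (Km/Vmax)·(1/[S]) + 1/Vmax. The two points give (1/[S], 1/v) = (18.42, 0.8547) and (0.7937, 0.1742).
Slope = (0.8547 − 0.1742)/(18.42 − 0.7937) = 0.03861; intercept = 0.8547 − 0.03861×18.42 = 0.1436.
Vmax = 1/intercept = 6.97 μmol·min⁻¹; Km = slope × Vmax = 0.03861 × 6.97 = 0.269 μM.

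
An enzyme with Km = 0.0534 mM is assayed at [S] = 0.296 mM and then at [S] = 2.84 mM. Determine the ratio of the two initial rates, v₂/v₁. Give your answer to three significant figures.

1.16

Since Vmax cancels, v₂/v₁ = [S]₂(Km+[S]₁) / [S]₁(Km+[S]₂).
= 2.84×(0.0534+0.296) / (0.296×(0.0534+2.84)) = 0.9923/0.8564 = 1.16.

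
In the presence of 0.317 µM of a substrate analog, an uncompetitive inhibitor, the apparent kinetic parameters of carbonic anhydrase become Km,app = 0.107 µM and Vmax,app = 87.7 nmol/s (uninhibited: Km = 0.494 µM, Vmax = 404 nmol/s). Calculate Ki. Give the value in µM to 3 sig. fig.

Uncompetitive: Vmax,app = Vmax/α (and Km,app = Km/α) with α = 1 + [I]/Ki.
α = Vmax/Vmax,app = 404/87.7 = 4.607.
Since α = 1 + [I]/Ki, [I]/Ki = 4.607 − 1 = 3.607 and Ki = 0.317/3.607 = 0.0879 µM.

0.0879 µM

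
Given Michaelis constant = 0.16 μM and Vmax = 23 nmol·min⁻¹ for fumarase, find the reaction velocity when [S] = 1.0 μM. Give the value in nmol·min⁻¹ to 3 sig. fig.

[S]/(Km+[S]) = 1.0/1.160 = 0.8621, the fractional saturation.
v = 0.8621 × Vmax = 0.8621 × 23 = 19.8 nmol·min⁻¹.

19.8 nmol·min⁻¹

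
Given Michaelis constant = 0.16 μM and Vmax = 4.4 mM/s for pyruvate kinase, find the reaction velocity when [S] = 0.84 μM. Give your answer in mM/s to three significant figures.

3.70 mM/s

[S]/(Km+[S]) = 0.84/1.000 = 0.8400, the fractional saturation.
v = 0.8400 × Vmax = 0.8400 × 4.4 = 3.70 mM/s.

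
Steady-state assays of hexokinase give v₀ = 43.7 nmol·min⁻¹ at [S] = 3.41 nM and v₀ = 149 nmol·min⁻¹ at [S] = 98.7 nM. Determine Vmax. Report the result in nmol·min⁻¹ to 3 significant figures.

From v = Vmax[S]/(Km+[S]), each point gives Vmax = v(Km+[S])/[S].
Equating: 43.7(Km+3.41)/3.41 = 149(Km+98.7)/98.7.
12.82·Km + 43.7 = 1.510·Km + 149, so (12.82 − 1.510)·Km = 149 − 43.7.
Km = 105.3/11.31 = 9.31 nM; then Vmax = 43.7(9.31+3.41)/3.41 = 163 nmol·min⁻¹.

163 nmol·min⁻¹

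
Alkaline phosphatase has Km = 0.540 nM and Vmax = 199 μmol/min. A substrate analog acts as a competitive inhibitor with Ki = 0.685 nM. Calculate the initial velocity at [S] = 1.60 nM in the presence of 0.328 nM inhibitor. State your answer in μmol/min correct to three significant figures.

α = 1 + [I]/Ki = 1 + 0.328/0.685 = 1.479.
For a competitive inhibitor, Vmax is unchanged and the apparent Km becomes α·Km: Km,app = 0.799 nM, Vmax,app = 199 μmol/min.
v = Vmax,app·[S]/(Km,app + [S]) = 199 × 1.60/(0.799 + 1.60) = 133 μmol/min.

133 μmol/min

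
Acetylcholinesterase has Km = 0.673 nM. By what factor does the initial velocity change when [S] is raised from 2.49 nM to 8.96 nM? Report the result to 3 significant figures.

The fractional saturations are [S]/(Km+[S]) = 2.49/3.163 = 0.7872 and 8.96/9.633 = 0.9301.
v₂/v₁ is just their ratio: 0.9301/0.7872 = 1.18.

1.18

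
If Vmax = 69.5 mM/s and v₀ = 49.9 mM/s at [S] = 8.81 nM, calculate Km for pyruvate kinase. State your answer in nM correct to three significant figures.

3.46 nM

v/Vmax = 49.9/69.5 = 0.7180 = [S]/(Km+[S]).
So Km + [S] = [S]/0.7180 = 12.27 nM, giving Km = 12.27 − 8.81 = 3.46 nM.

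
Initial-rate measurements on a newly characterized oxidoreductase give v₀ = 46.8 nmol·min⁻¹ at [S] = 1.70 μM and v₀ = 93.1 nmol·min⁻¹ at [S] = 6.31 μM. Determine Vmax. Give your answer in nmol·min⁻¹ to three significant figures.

147 nmol·min⁻¹

From v = Vmax[S]/(Km+[S]), each point gives Vmax = v(Km+[S])/[S].
Equating: 46.8(Km+1.70)/1.70 = 93.1(Km+6.31)/6.31.
27.53·Km + 46.8 = 14.75·Km + 93.1, so (27.53 − 14.75)·Km = 93.1 − 46.8.
Km = 46.30/12.78 = 3.62 μM; then Vmax = 46.8(3.62+1.70)/1.70 = 147 nmol·min⁻¹.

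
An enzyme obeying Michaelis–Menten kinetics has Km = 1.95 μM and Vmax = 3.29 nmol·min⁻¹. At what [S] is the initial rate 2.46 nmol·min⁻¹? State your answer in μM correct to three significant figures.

5.78 μM

The required fractional saturation is v/Vmax = 2.46/3.29 = 0.7477.
Then [S]/(Km+[S]) = 0.7477 ⇒ [S] = 1.95 × 0.7477/(1 − 0.7477) = 5.78 μM.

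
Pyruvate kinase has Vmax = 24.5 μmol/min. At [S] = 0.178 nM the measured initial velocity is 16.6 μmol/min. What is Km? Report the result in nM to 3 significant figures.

v/Vmax = 16.6/24.5 = 0.6776 = [S]/(Km+[S]).
So Km + [S] = [S]/0.6776 = 0.2627 nM, giving Km = 0.2627 − 0.178 = 0.0847 nM.

0.0847 nM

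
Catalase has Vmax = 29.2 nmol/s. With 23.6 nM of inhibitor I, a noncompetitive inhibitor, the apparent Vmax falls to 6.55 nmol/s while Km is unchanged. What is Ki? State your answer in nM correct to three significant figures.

6.82 nM

Noncompetitive: Vmax,app = Vmax/α with α = 1 + [I]/Ki.
α = Vmax/Vmax,app = 29.2/6.55 = 4.458.
Ki = [I]/(α − 1) = 23.6/3.458 = 6.82 nM.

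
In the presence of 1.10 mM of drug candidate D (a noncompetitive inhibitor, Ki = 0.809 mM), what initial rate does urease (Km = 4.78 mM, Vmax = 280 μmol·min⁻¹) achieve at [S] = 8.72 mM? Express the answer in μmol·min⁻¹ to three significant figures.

76.6 μmol·min⁻¹

With α = 1 + [I]/Ki = 1 + 1.10/0.809 = 2.360, the noncompetitive rate law is v = (Vmax/α)·[S] / (Km + [S]).
v = (280/2.360)×8.72 / (4.78 + 8.72) = 1035/13.50 = 76.6 μmol·min⁻¹.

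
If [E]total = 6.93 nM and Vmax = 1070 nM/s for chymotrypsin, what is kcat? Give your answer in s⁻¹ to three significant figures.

154 s⁻¹

kcat = Vmax/[E]total = 1070 nM/s / 6.93 nM = 154 s⁻¹.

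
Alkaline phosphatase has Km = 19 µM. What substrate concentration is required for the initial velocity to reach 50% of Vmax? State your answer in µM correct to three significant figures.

v/Vmax = [S]/(Km+[S]) = 0.5, so [S] = Km·0.5/(1 − 0.5) = 19 × 1.000.
[S] = 19.0 µM.

19.0 µM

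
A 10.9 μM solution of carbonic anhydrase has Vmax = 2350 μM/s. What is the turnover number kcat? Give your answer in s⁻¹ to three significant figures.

216 s⁻¹

kcat = Vmax/[E]total = 2350 μM/s / 10.9 μM = 216 s⁻¹.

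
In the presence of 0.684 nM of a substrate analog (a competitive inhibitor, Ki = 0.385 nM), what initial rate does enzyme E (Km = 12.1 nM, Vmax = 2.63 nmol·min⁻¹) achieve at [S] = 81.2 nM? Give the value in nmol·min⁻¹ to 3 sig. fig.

With α = 1 + [I]/Ki = 1 + 0.684/0.385 = 2.777, the competitive rate law is v = Vmax[S] / (αKm + [S]).
v = 2.63×81.2 / (2.777×12.1 + 81.2) = 213.6/114.8 = 1.86 nmol·min⁻¹.

1.86 nmol·min⁻¹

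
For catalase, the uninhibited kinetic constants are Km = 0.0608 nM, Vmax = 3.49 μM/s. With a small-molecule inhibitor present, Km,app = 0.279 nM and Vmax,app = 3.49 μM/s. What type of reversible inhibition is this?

competitive

Km increases (0.0608 → 0.279 nM) while Vmax is unchanged — the hallmark of competitive inhibition.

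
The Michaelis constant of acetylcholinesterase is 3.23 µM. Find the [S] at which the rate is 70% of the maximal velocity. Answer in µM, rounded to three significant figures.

v/Vmax = [S]/(Km+[S]) = 0.7, so [S] = Km·0.7/(1 − 0.7) = 3.23 × 2.333.
[S] = 7.54 µM.

7.54 µM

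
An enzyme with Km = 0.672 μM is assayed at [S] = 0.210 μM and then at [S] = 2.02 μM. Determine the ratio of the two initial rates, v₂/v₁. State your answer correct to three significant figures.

3.15

Since Vmax cancels, v₂/v₁ = [S]₂(Km+[S]₁) / [S]₁(Km+[S]₂).
= 2.02×(0.672+0.210) / (0.210×(0.672+2.02)) = 1.782/0.5653 = 3.15.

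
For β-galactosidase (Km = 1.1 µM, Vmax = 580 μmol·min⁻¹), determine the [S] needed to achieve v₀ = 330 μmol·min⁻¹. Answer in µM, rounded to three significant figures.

1.45 µM

Rearranging v = Vmax[S]/(Km+[S]) gives [S] = Km·v/(Vmax − v).
[S] = 1.1 × 330 / (580 − 330) = 363.0/250.0 = 1.45 µM.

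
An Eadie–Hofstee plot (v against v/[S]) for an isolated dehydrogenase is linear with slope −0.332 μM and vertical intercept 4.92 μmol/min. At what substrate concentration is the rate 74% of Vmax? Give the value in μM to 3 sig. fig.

0.945 μM

The Eadie–Hofstee slope gives Km = 0.332 μM (slope = −Km).
v/Vmax = [S]/(Km+[S]) = 0.74 ⇒ [S] = Km·0.74/(1−0.74) = 0.332 × 2.846 = 0.945 μM.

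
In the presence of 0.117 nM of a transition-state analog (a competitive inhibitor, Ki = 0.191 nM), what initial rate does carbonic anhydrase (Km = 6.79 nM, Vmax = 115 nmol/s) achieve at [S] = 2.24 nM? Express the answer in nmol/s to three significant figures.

19.5 nmol/s

α = 1 + [I]/Ki = 1 + 0.117/0.191 = 1.613.
For a competitive inhibitor, Vmax is unchanged and the apparent Km becomes α·Km: Km,app = 10.9 nM, Vmax,app = 115 nmol/s.
v = Vmax,app·[S]/(Km,app + [S]) = 115 × 2.24/(10.9 + 2.24) = 19.5 nmol/s.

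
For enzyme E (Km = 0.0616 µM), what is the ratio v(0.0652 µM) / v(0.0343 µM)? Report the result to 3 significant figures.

1.44

Since Vmax cancels, v₂/v₁ = [S]₂(Km+[S]₁) / [S]₁(Km+[S]₂).
= 0.0652×(0.0616+0.0343) / (0.0343×(0.0616+0.0652)) = 0.006253/0.004349 = 1.44.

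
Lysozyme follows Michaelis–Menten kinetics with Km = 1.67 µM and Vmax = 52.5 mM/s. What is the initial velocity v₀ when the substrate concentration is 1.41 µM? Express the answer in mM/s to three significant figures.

[S]/(Km+[S]) = 1.41/3.080 = 0.4578, the fractional saturation.
v = 0.4578 × Vmax = 0.4578 × 52.5 = 24.0 mM/s.

24.0 mM/s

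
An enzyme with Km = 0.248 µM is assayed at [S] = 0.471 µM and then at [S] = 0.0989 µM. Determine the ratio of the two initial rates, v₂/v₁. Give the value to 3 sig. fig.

0.435

Since Vmax cancels, v₂/v₁ = [S]₂(Km+[S]₁) / [S]₁(Km+[S]₂).
= 0.0989×(0.248+0.471) / (0.471×(0.248+0.0989)) = 0.07111/0.1634 = 0.435.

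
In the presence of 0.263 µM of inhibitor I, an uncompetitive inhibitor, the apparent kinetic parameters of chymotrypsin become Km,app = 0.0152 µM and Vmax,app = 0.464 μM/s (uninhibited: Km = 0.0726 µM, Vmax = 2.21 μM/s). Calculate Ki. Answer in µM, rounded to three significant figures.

0.0699 µM

Uncompetitive: Vmax,app = Vmax/α (and Km,app = Km/α) with α = 1 + [I]/Ki.
α = Vmax/Vmax,app = 2.21/0.464 = 4.763.
Since α = 1 + [I]/Ki, [I]/Ki = 4.763 − 1 = 3.763 and Ki = 0.263/3.763 = 0.0699 µM.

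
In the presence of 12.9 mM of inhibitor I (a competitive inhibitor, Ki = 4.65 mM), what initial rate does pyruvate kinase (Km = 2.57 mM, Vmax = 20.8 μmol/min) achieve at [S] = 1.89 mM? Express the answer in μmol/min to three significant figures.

3.39 μmol/min

With α = 1 + [I]/Ki = 1 + 12.9/4.65 = 3.774, the competitive rate law is v = Vmax[S] / (αKm + [S]).
v = 20.8×1.89 / (3.774×2.57 + 1.89) = 39.31/11.59 = 3.39 μmol/min.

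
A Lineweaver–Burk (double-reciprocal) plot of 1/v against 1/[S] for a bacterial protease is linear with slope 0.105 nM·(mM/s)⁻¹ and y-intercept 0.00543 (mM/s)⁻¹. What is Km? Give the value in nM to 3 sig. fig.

19.3 nM

y-intercept = 1/Vmax ⇒ Vmax = 184 mM/s; slope = Km/Vmax ⇒ Km = slope × Vmax.
Km = 0.105 × 184 = 19.3 nM.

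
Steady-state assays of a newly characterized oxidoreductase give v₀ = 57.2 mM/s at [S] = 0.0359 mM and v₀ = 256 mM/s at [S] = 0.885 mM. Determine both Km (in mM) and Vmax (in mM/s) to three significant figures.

From v = Vmax[S]/(Km+[S]), each point gives Vmax = v(Km+[S])/[S].
Equating: 57.2(Km+0.0359)/0.0359 = 256(Km+0.885)/0.885.
1593·Km + 57.2 = 289.3·Km + 256, so (1593 − 289.3)·Km = 256 − 57.2.
Km = 198.8/1304 = 0.152 mM; then Vmax = 57.2(0.152+0.0359)/0.0359 = 300 mM/s.

Km = 0.152 mM; Vmax = 300 mM/s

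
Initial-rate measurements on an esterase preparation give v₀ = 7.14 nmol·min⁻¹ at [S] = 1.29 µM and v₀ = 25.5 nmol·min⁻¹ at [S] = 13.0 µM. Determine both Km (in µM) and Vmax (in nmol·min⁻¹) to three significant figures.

In reciprocal form, 1/v = (Km/Vmax)·(1/[S]) + 1/Vmax. The two points give (1/[S], 1/v) = (0.7752, 0.1401) and (0.07692, 0.03922).
Slope = (0.1401 − 0.03922)/(0.7752 − 0.07692) = 0.1444; intercept = 0.1401 − 0.1444×0.7752 = 0.02811.
Vmax = 1/intercept = 35.6 nmol·min⁻¹; Km = slope × Vmax = 0.1444 × 35.6 = 5.14 µM.

Km = 5.14 µM; Vmax = 35.6 nmol·min⁻¹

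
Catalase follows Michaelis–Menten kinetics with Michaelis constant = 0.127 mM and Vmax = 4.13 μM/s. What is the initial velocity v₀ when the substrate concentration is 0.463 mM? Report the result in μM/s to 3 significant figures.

3.24 μM/s

[S]/(Km+[S]) = 0.463/0.5900 = 0.7847, the fractional saturation.
v = 0.7847 × Vmax = 0.7847 × 4.13 = 3.24 μM/s.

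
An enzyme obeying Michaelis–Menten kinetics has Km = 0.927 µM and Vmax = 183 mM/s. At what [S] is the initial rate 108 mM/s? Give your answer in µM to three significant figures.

The required fractional saturation is v/Vmax = 108/183 = 0.5902.
Then [S]/(Km+[S]) = 0.5902 ⇒ [S] = 0.927 × 0.5902/(1 − 0.5902) = 1.33 µM.

1.33 µM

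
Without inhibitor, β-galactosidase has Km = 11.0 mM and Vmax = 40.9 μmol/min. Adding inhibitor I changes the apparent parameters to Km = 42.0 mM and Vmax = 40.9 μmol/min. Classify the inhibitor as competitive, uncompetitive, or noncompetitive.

competitive

Km increases (11.0 → 42.0 mM) while Vmax is unchanged — the hallmark of competitive inhibition.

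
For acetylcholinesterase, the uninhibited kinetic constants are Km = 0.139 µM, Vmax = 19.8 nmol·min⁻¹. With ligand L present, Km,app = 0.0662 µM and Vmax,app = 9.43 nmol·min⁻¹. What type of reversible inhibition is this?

uncompetitive

Both Km and Vmax decrease by the same factor (~2.10-fold) — characteristic of uncompetitive inhibition.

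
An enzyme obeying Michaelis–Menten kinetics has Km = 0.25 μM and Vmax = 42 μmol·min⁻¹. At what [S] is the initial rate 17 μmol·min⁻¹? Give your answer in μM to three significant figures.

The required fractional saturation is v/Vmax = 17/42 = 0.4048.
Then [S]/(Km+[S]) = 0.4048 ⇒ [S] = 0.25 × 0.4048/(1 − 0.4048) = 0.170 μM.

0.170 μM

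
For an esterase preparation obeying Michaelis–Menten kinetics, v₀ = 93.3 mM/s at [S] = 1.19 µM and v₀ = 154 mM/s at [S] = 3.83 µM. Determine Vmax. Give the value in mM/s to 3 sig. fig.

218 mM/s

In reciprocal form, 1/v = (Km/Vmax)·(1/[S]) + 1/Vmax. The two points give (1/[S], 1/v) = (0.8403, 0.01072) and (0.2611, 0.006494).
Slope = (0.01072 − 0.006494)/(0.8403 − 0.2611) = 0.007293; intercept = 0.01072 − 0.007293×0.8403 = 0.004589.
Vmax = 1/intercept = 218 mM/s; Km = slope × Vmax = 0.007293 × 218 = 1.59 µM.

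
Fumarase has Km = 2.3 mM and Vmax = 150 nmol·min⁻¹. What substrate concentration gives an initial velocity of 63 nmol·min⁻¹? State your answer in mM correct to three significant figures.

The required fractional saturation is v/Vmax = 63/150 = 0.4200.
Then [S]/(Km+[S]) = 0.4200 ⇒ [S] = 2.3 × 0.4200/(1 − 0.4200) = 1.67 mM.

1.67 mM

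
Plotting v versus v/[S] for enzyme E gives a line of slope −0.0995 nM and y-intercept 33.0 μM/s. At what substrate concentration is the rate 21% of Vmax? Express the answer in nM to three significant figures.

The Eadie–Hofstee slope gives Km = 0.0995 nM (slope = −Km).
v/Vmax = [S]/(Km+[S]) = 0.21 ⇒ [S] = Km·0.21/(1−0.21) = 0.0995 × 0.2658 = 0.0264 nM.

0.0264 nM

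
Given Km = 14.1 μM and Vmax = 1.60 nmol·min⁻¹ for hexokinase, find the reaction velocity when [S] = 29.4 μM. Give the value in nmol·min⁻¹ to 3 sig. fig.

1.08 nmol·min⁻¹

v = Vmax·[S]/(Km + [S]) = 1.60 × 29.4 / (14.1 + 29.4)
  = 47.04 / 43.50 = 1.08 nmol·min⁻¹.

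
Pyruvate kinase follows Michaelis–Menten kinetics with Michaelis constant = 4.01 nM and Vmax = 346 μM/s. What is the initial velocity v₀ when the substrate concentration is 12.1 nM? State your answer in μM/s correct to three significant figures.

[S]/(Km+[S]) = 12.1/16.11 = 0.7511, the fractional saturation.
v = 0.7511 × Vmax = 0.7511 × 346 = 260 μM/s.

260 μM/s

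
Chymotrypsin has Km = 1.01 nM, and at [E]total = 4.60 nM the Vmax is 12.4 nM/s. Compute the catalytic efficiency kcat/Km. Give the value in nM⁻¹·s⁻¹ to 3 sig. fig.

2.67 nM⁻¹·s⁻¹

kcat = Vmax/[E]total = 12.4/4.60 = 2.70 s⁻¹.
kcat/Km = 2.70/1.01 = 2.67 nM⁻¹·s⁻¹.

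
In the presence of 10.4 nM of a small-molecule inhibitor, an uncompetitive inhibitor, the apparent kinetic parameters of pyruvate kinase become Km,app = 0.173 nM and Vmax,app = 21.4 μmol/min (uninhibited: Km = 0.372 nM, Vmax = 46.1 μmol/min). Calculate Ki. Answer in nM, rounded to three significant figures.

Uncompetitive: Vmax,app = Vmax/α (and Km,app = Km/α) with α = 1 + [I]/Ki.
α = Vmax/Vmax,app = 46.1/21.4 = 2.154.
Ki = [I]/(α − 1) = 10.4/1.154 = 9.01 nM.

9.01 nM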